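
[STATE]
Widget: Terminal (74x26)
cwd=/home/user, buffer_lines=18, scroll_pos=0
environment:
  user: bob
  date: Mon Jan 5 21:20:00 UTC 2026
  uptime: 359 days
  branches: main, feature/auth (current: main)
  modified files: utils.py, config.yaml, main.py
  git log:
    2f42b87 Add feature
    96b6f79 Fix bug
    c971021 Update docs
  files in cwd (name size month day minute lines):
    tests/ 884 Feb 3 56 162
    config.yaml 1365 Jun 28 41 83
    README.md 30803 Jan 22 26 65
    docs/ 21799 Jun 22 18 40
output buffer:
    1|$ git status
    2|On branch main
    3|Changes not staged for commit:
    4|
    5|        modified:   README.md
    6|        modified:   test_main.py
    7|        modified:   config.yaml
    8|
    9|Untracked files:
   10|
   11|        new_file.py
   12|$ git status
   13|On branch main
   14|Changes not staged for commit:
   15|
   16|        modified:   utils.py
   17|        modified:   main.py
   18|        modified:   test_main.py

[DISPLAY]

$ git status                                                              
On branch main                                                            
Changes not staged for commit:                                            
                                                                          
        modified:   README.md                                             
        modified:   test_main.py                                          
        modified:   config.yaml                                           
                                                                          
Untracked files:                                                          
                                                                          
        new_file.py                                                       
$ git status                                                              
On branch main                                                            
Changes not staged for commit:                                            
                                                                          
        modified:   utils.py                                              
        modified:   main.py                                               
        modified:   test_main.py                                          
$ █                                                                       
                                                                          
                                                                          
                                                                          
                                                                          
                                                                          
                                                                          
                                                                          


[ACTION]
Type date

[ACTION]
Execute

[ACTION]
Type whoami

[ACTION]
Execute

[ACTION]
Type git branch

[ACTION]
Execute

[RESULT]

$ git status                                                              
On branch main                                                            
Changes not staged for commit:                                            
                                                                          
        modified:   README.md                                             
        modified:   test_main.py                                          
        modified:   config.yaml                                           
                                                                          
Untracked files:                                                          
                                                                          
        new_file.py                                                       
$ git status                                                              
On branch main                                                            
Changes not staged for commit:                                            
                                                                          
        modified:   utils.py                                              
        modified:   main.py                                               
        modified:   test_main.py                                          
$ date                                                                    
Mon Jan 5 21:20:00 UTC 2026                                               
$ whoami                                                                  
bob                                                                       
$ git branch                                                              
* main                                                                    
  feature/auth                                                            
$ █                                                                       


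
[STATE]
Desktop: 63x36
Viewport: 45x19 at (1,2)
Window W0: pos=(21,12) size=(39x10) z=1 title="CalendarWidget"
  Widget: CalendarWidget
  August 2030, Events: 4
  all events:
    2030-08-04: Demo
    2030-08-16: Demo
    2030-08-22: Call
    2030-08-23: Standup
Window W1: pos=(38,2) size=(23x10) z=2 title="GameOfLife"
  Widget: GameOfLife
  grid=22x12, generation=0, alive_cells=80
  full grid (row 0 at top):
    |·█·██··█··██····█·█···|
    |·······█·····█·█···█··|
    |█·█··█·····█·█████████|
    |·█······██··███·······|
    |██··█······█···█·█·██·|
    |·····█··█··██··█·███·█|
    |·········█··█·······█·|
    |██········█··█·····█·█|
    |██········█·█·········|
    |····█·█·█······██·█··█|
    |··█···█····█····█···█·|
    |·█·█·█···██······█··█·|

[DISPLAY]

                                     ┏━━━━━━━
                                     ┃ GameOf
                                     ┠───────
                                     ┃Gen: 0 
                                     ┃·█·····
                                     ┃██··█··
                                     ┃·····█·
                                     ┃·······
                                     ┃██·····
                                     ┗━━━━━━━
                    ┏━━━━━━━━━━━━━━━━━━━━━━━━
                    ┃ CalendarWidget         
                    ┠────────────────────────
                    ┃             August 2030
                    ┃Mo Tu We Th Fr Sa Su    
                    ┃          1  2  3  4*   
                    ┃ 5  6  7  8  9 10 11    
                    ┃12 13 14 15 16* 17 18   
                    ┃19 20 21 22* 23* 24 25  


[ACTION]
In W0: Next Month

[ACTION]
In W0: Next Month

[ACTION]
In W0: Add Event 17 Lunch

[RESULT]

                                     ┏━━━━━━━
                                     ┃ GameOf
                                     ┠───────
                                     ┃Gen: 0 
                                     ┃·█·····
                                     ┃██··█··
                                     ┃·····█·
                                     ┃·······
                                     ┃██·····
                                     ┗━━━━━━━
                    ┏━━━━━━━━━━━━━━━━━━━━━━━━
                    ┃ CalendarWidget         
                    ┠────────────────────────
                    ┃             October 203
                    ┃Mo Tu We Th Fr Sa Su    
                    ┃    1  2  3  4  5  6    
                    ┃ 7  8  9 10 11 12 13    
                    ┃14 15 16 17* 18 19 20   
                    ┃21 22 23 24 25 26 27    


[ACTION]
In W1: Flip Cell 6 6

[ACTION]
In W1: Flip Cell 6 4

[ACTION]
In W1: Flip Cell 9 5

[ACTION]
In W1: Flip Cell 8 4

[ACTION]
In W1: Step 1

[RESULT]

                                     ┏━━━━━━━
                                     ┃ GameOf
                                     ┠───────
                                     ┃Gen: 1 
                                     ┃··█····
                                     ┃██·····
                                     ┃····██·
                                     ┃·····█·
                                     ┃██···█·
                                     ┗━━━━━━━
                    ┏━━━━━━━━━━━━━━━━━━━━━━━━
                    ┃ CalendarWidget         
                    ┠────────────────────────
                    ┃             October 203
                    ┃Mo Tu We Th Fr Sa Su    
                    ┃    1  2  3  4  5  6    
                    ┃ 7  8  9 10 11 12 13    
                    ┃14 15 16 17* 18 19 20   
                    ┃21 22 23 24 25 26 27    


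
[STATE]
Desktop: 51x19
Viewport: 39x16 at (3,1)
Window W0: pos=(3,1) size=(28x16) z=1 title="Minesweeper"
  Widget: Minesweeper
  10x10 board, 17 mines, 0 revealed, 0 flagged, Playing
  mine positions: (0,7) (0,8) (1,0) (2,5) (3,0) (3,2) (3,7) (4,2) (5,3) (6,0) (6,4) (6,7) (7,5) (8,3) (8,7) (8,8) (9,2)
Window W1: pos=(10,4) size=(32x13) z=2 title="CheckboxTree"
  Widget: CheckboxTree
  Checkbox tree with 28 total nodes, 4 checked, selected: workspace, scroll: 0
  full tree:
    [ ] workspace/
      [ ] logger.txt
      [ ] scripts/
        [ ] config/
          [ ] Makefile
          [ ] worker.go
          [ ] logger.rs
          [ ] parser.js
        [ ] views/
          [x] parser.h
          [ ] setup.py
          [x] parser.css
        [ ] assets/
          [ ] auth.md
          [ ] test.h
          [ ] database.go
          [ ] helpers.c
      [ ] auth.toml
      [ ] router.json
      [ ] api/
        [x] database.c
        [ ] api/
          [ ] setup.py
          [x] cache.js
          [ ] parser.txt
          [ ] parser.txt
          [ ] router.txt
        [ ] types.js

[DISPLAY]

┏━━━━━━━━━━━━━━━━━━━━━━━━━━┓           
┃ Minesweeper              ┃           
┠──────────────────────────┨           
┃■■■■■■┏━━━━━━━━━━━━━━━━━━━━━━━━━━━━━━┓
┃■■■■■■┃ CheckboxTree                 ┃
┃■■■■■■┠──────────────────────────────┨
┃■■■■■■┃>[-] workspace/               ┃
┃■■■■■■┃   [ ] logger.txt             ┃
┃■■■■■■┃   [-] scripts/               ┃
┃■■■■■■┃     [ ] config/              ┃
┃■■■■■■┃       [ ] Makefile           ┃
┃■■■■■■┃       [ ] worker.go          ┃
┃■■■■■■┃       [ ] logger.rs          ┃
┃      ┃       [ ] parser.js          ┃
┃      ┃     [-] views/               ┃
┗━━━━━━┗━━━━━━━━━━━━━━━━━━━━━━━━━━━━━━┛


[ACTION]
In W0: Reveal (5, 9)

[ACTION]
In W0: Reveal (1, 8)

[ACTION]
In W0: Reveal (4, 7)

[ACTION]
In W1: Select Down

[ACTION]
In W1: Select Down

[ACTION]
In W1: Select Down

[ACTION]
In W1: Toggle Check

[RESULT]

┏━━━━━━━━━━━━━━━━━━━━━━━━━━┓           
┃ Minesweeper              ┃           
┠──────────────────────────┨           
┃■■■■■■┏━━━━━━━━━━━━━━━━━━━━━━━━━━━━━━┓
┃■■■■■■┃ CheckboxTree                 ┃
┃■■■■■■┠──────────────────────────────┨
┃■■■■■■┃ [-] workspace/               ┃
┃■■■■■■┃   [ ] logger.txt             ┃
┃■■■■■■┃   [-] scripts/               ┃
┃■■■■■■┃>    [x] config/              ┃
┃■■■■■■┃       [x] Makefile           ┃
┃■■■■■■┃       [x] worker.go          ┃
┃■■■■■■┃       [x] logger.rs          ┃
┃      ┃       [x] parser.js          ┃
┃      ┃     [-] views/               ┃
┗━━━━━━┗━━━━━━━━━━━━━━━━━━━━━━━━━━━━━━┛


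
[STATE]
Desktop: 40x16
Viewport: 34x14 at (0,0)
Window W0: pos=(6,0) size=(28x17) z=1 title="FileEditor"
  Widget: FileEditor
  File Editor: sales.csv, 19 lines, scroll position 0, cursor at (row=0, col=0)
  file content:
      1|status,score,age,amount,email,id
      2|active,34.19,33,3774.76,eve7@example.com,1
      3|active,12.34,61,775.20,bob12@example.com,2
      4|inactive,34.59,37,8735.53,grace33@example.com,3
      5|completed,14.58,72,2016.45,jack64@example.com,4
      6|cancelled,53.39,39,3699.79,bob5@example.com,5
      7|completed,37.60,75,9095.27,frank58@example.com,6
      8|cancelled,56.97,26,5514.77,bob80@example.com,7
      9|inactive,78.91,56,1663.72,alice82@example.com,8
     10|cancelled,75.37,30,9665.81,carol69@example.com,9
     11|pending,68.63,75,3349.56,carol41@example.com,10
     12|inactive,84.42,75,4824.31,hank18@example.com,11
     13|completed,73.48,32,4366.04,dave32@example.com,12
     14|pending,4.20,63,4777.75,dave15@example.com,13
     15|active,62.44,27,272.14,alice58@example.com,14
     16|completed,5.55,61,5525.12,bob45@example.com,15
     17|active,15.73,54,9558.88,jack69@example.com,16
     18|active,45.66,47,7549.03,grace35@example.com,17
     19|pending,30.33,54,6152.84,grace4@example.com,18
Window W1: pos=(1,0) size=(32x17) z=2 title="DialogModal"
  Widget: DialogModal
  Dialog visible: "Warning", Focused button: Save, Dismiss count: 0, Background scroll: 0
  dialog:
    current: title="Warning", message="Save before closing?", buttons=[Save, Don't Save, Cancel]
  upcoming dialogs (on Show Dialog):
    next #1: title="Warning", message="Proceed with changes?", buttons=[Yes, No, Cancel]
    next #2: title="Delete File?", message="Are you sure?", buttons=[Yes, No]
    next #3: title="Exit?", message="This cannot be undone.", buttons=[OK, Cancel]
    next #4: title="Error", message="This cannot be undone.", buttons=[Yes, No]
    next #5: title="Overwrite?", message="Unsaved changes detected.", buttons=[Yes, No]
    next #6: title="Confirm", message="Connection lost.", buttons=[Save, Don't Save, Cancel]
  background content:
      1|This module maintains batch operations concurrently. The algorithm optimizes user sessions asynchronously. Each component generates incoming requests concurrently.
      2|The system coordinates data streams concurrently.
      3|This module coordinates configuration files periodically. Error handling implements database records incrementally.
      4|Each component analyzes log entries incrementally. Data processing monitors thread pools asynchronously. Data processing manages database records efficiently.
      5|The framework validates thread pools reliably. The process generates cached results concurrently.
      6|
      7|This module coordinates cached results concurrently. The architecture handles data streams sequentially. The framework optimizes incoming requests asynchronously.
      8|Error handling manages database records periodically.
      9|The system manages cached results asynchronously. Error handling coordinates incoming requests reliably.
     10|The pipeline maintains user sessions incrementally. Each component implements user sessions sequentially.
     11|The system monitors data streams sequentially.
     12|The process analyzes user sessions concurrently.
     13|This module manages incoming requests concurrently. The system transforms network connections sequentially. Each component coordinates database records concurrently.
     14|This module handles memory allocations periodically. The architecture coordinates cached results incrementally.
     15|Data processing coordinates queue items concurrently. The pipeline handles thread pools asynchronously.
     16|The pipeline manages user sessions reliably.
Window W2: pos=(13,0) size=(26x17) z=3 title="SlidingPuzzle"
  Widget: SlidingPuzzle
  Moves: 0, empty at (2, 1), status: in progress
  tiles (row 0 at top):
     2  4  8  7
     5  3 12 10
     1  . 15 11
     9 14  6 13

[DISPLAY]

 ┏━━━━━━━━━━━┏━━━━━━━━━━━━━━━━━━━━
 ┃ DialogModa┃ SlidingPuzzle      
 ┠───────────┠────────────────────
 ┃This module┃┌────┬────┬────┬────
 ┃The system ┃│  2 │  4 │  8 │  7 
 ┃This module┃├────┼────┼────┼────
 ┃Each compon┃│  5 │  3 │ 12 │ 10 
 ┃Th┌────────┃├────┼────┼────┼────
 ┃  │        ┃│  1 │    │ 15 │ 11 
 ┃Th│  Save b┃├────┼────┼────┼────
 ┃Er│[Save]  ┃│  9 │ 14 │  6 │ 13 
 ┃Th└────────┃└────┴────┴────┴────
 ┃The pipelin┃Moves: 0            
 ┃The system ┃                    


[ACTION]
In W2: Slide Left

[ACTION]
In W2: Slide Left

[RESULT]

 ┏━━━━━━━━━━━┏━━━━━━━━━━━━━━━━━━━━
 ┃ DialogModa┃ SlidingPuzzle      
 ┠───────────┠────────────────────
 ┃This module┃┌────┬────┬────┬────
 ┃The system ┃│  2 │  4 │  8 │  7 
 ┃This module┃├────┼────┼────┼────
 ┃Each compon┃│  5 │  3 │ 12 │ 10 
 ┃Th┌────────┃├────┼────┼────┼────
 ┃  │        ┃│  1 │ 15 │ 11 │    
 ┃Th│  Save b┃├────┼────┼────┼────
 ┃Er│[Save]  ┃│  9 │ 14 │  6 │ 13 
 ┃Th└────────┃└────┴────┴────┴────
 ┃The pipelin┃Moves: 2            
 ┃The system ┃                    


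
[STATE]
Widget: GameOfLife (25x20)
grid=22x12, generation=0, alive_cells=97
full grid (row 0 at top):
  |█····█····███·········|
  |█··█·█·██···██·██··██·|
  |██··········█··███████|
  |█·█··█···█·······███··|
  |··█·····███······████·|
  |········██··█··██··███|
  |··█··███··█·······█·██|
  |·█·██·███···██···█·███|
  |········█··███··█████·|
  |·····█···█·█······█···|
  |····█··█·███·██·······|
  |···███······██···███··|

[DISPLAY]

Gen: 0                   
█····█····███·········   
█··█·█·██···██·██··██·   
██··········█··███████   
█·█··█···█·······███··   
··█·····███······████·   
········██··█··██··███   
··█··███··█·······█·██   
·█·██·███···██···█·███   
········█··███··█████·   
·····█···█·█······█···   
····█··█·███·██·······   
···███······██···███··   
                         
                         
                         
                         
                         
                         
                         


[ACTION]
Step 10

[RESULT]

Gen: 10                  
··█···················   
···██···█·············   
·······█············██   
··█··█··············██   
·█··█·················   
█···█·····██··········   
·█········███·········   
·····█······█·········   
···██·····███·········   
······█··██·█·········   
·······█····█·········   
···········█··········   
                         
                         
                         
                         
                         
                         
                         


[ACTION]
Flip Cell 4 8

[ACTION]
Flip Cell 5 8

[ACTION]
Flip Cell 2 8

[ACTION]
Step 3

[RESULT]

Gen: 13                  
······················   
··███··██·············   
····█····█··········██   
··█···██·██·········██   
█···█·█████···········   
█·█·····█·██··········   
·█·███···█████········   
····██·····████·······   
····██················   
···········█·█········   
······················   
······················   
                         
                         
                         
                         
                         
                         
                         


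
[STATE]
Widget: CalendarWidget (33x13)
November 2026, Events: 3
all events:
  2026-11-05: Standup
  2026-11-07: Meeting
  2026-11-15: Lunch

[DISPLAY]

          November 2026          
Mo Tu We Th Fr Sa Su             
                   1             
 2  3  4  5*  6  7*  8           
 9 10 11 12 13 14 15*            
16 17 18 19 20 21 22             
23 24 25 26 27 28 29             
30                               
                                 
                                 
                                 
                                 
                                 


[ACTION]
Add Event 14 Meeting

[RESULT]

          November 2026          
Mo Tu We Th Fr Sa Su             
                   1             
 2  3  4  5*  6  7*  8           
 9 10 11 12 13 14* 15*           
16 17 18 19 20 21 22             
23 24 25 26 27 28 29             
30                               
                                 
                                 
                                 
                                 
                                 


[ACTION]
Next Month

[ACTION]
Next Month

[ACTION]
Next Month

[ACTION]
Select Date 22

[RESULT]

          February 2027          
Mo Tu We Th Fr Sa Su             
 1  2  3  4  5  6  7             
 8  9 10 11 12 13 14             
15 16 17 18 19 20 21             
[22] 23 24 25 26 27 28           
                                 
                                 
                                 
                                 
                                 
                                 
                                 


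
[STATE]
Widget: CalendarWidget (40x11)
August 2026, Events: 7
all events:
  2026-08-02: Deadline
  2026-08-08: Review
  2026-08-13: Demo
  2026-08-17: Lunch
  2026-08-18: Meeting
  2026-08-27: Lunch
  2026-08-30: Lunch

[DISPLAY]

              August 2026               
Mo Tu We Th Fr Sa Su                    
                1  2*                   
 3  4  5  6  7  8*  9                   
10 11 12 13* 14 15 16                   
17* 18* 19 20 21 22 23                  
24 25 26 27* 28 29 30*                  
31                                      
                                        
                                        
                                        


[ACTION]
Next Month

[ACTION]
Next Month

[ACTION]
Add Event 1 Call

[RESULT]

              October 2026              
Mo Tu We Th Fr Sa Su                    
          1*  2  3  4                   
 5  6  7  8  9 10 11                    
12 13 14 15 16 17 18                    
19 20 21 22 23 24 25                    
26 27 28 29 30 31                       
                                        
                                        
                                        
                                        


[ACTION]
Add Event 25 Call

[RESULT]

              October 2026              
Mo Tu We Th Fr Sa Su                    
          1*  2  3  4                   
 5  6  7  8  9 10 11                    
12 13 14 15 16 17 18                    
19 20 21 22 23 24 25*                   
26 27 28 29 30 31                       
                                        
                                        
                                        
                                        


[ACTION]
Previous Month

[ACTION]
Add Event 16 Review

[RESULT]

             September 2026             
Mo Tu We Th Fr Sa Su                    
    1  2  3  4  5  6                    
 7  8  9 10 11 12 13                    
14 15 16* 17 18 19 20                   
21 22 23 24 25 26 27                    
28 29 30                                
                                        
                                        
                                        
                                        


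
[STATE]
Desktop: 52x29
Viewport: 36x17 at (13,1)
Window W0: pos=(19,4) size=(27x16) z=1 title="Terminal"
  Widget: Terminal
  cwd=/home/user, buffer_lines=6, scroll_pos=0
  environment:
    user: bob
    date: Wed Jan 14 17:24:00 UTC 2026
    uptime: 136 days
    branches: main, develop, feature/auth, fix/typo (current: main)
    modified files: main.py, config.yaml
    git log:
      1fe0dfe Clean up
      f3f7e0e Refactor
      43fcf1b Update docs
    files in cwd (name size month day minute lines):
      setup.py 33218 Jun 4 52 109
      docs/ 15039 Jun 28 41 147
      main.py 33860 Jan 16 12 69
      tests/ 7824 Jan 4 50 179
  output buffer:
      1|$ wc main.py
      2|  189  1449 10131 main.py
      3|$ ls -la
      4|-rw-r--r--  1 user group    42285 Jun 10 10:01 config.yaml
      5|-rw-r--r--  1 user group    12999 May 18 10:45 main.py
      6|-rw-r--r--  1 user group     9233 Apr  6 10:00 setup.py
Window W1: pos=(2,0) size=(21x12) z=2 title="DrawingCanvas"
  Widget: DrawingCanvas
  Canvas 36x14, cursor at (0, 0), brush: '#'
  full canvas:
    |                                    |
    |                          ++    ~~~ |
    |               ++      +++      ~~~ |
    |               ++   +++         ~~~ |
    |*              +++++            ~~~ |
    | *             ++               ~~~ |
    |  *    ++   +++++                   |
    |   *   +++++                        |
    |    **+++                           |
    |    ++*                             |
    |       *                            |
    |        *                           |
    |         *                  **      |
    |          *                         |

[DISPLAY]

nvas     ┃                          
─────────┨                          
         ┃                          
         ┃━━━━━━━━━━━━━━━━━━━━━━┓   
     ++  ┃rminal                ┃   
     ++  ┃──────────────────────┨   
     ++++┃c main.py             ┃   
     ++  ┃89  1449 10131 main.py┃   
  +++++  ┃s -la                 ┃   
++       ┃-r--r--  1 user group ┃   
━━━━━━━━━┛-r--r--  1 user group ┃   
      ┃-rw-r--r--  1 user group ┃   
      ┃$ █                      ┃   
      ┃                         ┃   
      ┃                         ┃   
      ┃                         ┃   
      ┃                         ┃   


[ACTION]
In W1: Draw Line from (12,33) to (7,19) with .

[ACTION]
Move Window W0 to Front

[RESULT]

nvas     ┃                          
─────────┨                          
         ┃                          
      ┏━━━━━━━━━━━━━━━━━━━━━━━━━┓   
     +┃ Terminal                ┃   
     +┠─────────────────────────┨   
     +┃$ wc main.py             ┃   
     +┃  189  1449 10131 main.py┃   
  ++++┃$ ls -la                 ┃   
++    ┃-rw-r--r--  1 user group ┃   
━━━━━━┃-rw-r--r--  1 user group ┃   
      ┃-rw-r--r--  1 user group ┃   
      ┃$ █                      ┃   
      ┃                         ┃   
      ┃                         ┃   
      ┃                         ┃   
      ┃                         ┃   


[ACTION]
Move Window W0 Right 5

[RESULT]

nvas     ┃                          
─────────┨                          
         ┃                          
         ┃ ┏━━━━━━━━━━━━━━━━━━━━━━━━
     ++  ┃ ┃ Terminal               
     ++  ┃ ┠────────────────────────
     ++++┃ ┃$ wc main.py            
     ++  ┃ ┃  189  1449 10131 main.p
  +++++  ┃ ┃$ ls -la                
++       ┃ ┃-rw-r--r--  1 user group
━━━━━━━━━┛ ┃-rw-r--r--  1 user group
           ┃-rw-r--r--  1 user group
           ┃$ █                     
           ┃                        
           ┃                        
           ┃                        
           ┃                        


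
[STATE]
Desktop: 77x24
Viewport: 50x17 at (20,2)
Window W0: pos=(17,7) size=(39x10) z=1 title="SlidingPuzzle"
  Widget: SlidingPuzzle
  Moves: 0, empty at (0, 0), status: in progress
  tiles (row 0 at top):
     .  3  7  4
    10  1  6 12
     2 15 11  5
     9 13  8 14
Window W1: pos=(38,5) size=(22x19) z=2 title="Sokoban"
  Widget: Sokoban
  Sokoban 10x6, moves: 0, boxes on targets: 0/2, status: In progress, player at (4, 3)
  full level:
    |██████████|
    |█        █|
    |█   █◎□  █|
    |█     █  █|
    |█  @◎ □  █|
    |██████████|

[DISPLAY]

                                                  
                                                  
                                                  
                  ┏━━━━━━━━━━━━━━━━━━━━┓          
                  ┃ Sokoban            ┃          
━━━━━━━━━━━━━━━━━━┠────────────────────┨          
lidingPuzzle      ┃██████████          ┃          
──────────────────┃█        █          ┃          
───┬────┬────┬────┃█   █◎□  █          ┃          
   │  3 │  7 │  4 ┃█     █  █          ┃          
───┼────┼────┼────┃█  @◎ □  █          ┃          
10 │  1 │  6 │ 12 ┃██████████          ┃          
───┼────┼────┼────┃Moves: 0  0/2       ┃          
 2 │ 15 │ 11 │  5 ┃                    ┃          
━━━━━━━━━━━━━━━━━━┃                    ┃          
                  ┃                    ┃          
                  ┃                    ┃          


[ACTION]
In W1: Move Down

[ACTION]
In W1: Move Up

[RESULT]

                                                  
                                                  
                                                  
                  ┏━━━━━━━━━━━━━━━━━━━━┓          
                  ┃ Sokoban            ┃          
━━━━━━━━━━━━━━━━━━┠────────────────────┨          
lidingPuzzle      ┃██████████          ┃          
──────────────────┃█        █          ┃          
───┬────┬────┬────┃█   █◎□  █          ┃          
   │  3 │  7 │  4 ┃█  @  █  █          ┃          
───┼────┼────┼────┃█   ◎ □  █          ┃          
10 │  1 │  6 │ 12 ┃██████████          ┃          
───┼────┼────┼────┃Moves: 1  0/2       ┃          
 2 │ 15 │ 11 │  5 ┃                    ┃          
━━━━━━━━━━━━━━━━━━┃                    ┃          
                  ┃                    ┃          
                  ┃                    ┃          


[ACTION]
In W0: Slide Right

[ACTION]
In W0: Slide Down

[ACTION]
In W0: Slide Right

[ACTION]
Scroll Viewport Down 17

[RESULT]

━━━━━━━━━━━━━━━━━━┠────────────────────┨          
lidingPuzzle      ┃██████████          ┃          
──────────────────┃█        █          ┃          
───┬────┬────┬────┃█   █◎□  █          ┃          
   │  3 │  7 │  4 ┃█  @  █  █          ┃          
───┼────┼────┼────┃█   ◎ □  █          ┃          
10 │  1 │  6 │ 12 ┃██████████          ┃          
───┼────┼────┼────┃Moves: 1  0/2       ┃          
 2 │ 15 │ 11 │  5 ┃                    ┃          
━━━━━━━━━━━━━━━━━━┃                    ┃          
                  ┃                    ┃          
                  ┃                    ┃          
                  ┃                    ┃          
                  ┃                    ┃          
                  ┃                    ┃          
                  ┃                    ┃          
                  ┗━━━━━━━━━━━━━━━━━━━━┛          


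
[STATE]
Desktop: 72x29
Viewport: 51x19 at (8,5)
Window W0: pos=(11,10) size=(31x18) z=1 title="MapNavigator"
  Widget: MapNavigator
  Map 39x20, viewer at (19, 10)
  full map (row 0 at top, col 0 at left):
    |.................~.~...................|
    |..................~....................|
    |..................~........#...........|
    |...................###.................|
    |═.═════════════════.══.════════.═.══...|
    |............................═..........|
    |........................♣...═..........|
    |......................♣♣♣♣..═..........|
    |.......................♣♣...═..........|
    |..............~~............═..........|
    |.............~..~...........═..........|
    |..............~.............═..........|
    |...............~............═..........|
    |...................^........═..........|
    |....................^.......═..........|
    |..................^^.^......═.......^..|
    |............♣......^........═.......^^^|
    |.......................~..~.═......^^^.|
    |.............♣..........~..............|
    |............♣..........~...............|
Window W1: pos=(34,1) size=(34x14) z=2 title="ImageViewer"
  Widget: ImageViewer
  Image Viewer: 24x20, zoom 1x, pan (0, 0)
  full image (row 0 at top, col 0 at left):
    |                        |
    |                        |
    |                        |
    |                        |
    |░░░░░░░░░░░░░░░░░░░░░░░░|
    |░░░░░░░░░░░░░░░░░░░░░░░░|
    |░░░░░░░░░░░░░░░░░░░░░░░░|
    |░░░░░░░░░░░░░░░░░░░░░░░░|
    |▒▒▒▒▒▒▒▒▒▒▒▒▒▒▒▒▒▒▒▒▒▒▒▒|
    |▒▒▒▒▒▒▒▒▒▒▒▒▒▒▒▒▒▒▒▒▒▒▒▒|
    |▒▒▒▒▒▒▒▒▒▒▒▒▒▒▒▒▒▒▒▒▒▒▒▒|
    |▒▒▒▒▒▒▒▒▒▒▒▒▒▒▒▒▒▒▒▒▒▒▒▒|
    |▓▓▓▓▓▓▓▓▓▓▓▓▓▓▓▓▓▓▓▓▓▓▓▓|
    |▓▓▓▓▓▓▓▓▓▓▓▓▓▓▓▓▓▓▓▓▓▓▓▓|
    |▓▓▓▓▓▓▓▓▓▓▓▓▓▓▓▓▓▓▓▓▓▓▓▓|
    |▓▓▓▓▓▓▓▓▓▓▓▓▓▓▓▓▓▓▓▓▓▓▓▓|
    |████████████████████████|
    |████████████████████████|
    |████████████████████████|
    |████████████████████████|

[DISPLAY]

                          ┃                        
                          ┃                        
                          ┃                        
                          ┃░░░░░░░░░░░░░░░░░░░░░░░░
                          ┃░░░░░░░░░░░░░░░░░░░░░░░░
   ┏━━━━━━━━━━━━━━━━━━━━━━┃░░░░░░░░░░░░░░░░░░░░░░░░
   ┃ MapNavigator         ┃░░░░░░░░░░░░░░░░░░░░░░░░
   ┠──────────────────────┃▒▒▒▒▒▒▒▒▒▒▒▒▒▒▒▒▒▒▒▒▒▒▒▒
   ┃..............###.....┃▒▒▒▒▒▒▒▒▒▒▒▒▒▒▒▒▒▒▒▒▒▒▒▒
   ┃══════════════.══.════┗━━━━━━━━━━━━━━━━━━━━━━━━
   ┃.......................═.....┃                 
   ┃...................♣...═.....┃                 
   ┃.................♣♣♣♣..═.....┃                 
   ┃..................♣♣...═.....┃                 
   ┃.........~~............═.....┃                 
   ┃........~..~..@........═.....┃                 
   ┃.........~.............═.....┃                 
   ┃..........~............═.....┃                 
   ┃..............^........═.....┃                 


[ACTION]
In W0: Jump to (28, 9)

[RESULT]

                          ┃                        
                          ┃                        
                          ┃                        
                          ┃░░░░░░░░░░░░░░░░░░░░░░░░
                          ┃░░░░░░░░░░░░░░░░░░░░░░░░
   ┏━━━━━━━━━━━━━━━━━━━━━━┃░░░░░░░░░░░░░░░░░░░░░░░░
   ┃ MapNavigator         ┃░░░░░░░░░░░░░░░░░░░░░░░░
   ┠──────────────────────┃▒▒▒▒▒▒▒▒▒▒▒▒▒▒▒▒▒▒▒▒▒▒▒▒
   ┃....~........#........┃▒▒▒▒▒▒▒▒▒▒▒▒▒▒▒▒▒▒▒▒▒▒▒▒
   ┃.....###..............┗━━━━━━━━━━━━━━━━━━━━━━━━
   ┃═════.══.════════.═.══...    ┃                 
   ┃..............═..........    ┃                 
   ┃..........♣...═..........    ┃                 
   ┃........♣♣♣♣..═..........    ┃                 
   ┃.........♣♣...═..........    ┃                 
   ┃~~............@..........    ┃                 
   ┃..~...........═..........    ┃                 
   ┃~.............═..........    ┃                 
   ┃.~............═..........    ┃                 


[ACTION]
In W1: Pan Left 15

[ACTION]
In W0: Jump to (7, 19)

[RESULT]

                          ┃                        
                          ┃                        
                          ┃                        
                          ┃░░░░░░░░░░░░░░░░░░░░░░░░
                          ┃░░░░░░░░░░░░░░░░░░░░░░░░
   ┏━━━━━━━━━━━━━━━━━━━━━━┃░░░░░░░░░░░░░░░░░░░░░░░░
   ┃ MapNavigator         ┃░░░░░░░░░░░░░░░░░░░░░░░░
   ┠──────────────────────┃▒▒▒▒▒▒▒▒▒▒▒▒▒▒▒▒▒▒▒▒▒▒▒▒
   ┃       ...............┃▒▒▒▒▒▒▒▒▒▒▒▒▒▒▒▒▒▒▒▒▒▒▒▒
   ┃       ...............┗━━━━━━━━━━━━━━━━━━━━━━━━
   ┃       ....................^.┃                 
   ┃       ..................^^.^┃                 
   ┃       ............♣......^..┃                 
   ┃       ......................┃                 
   ┃       .............♣........┃                 
   ┃       .......@....♣.........┃                 
   ┃                             ┃                 
   ┃                             ┃                 
   ┃                             ┃                 
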